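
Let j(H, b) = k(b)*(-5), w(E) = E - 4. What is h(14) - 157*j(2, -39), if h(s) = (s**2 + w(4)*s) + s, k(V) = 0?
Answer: 210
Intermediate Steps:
w(E) = -4 + E
h(s) = s + s**2 (h(s) = (s**2 + (-4 + 4)*s) + s = (s**2 + 0*s) + s = (s**2 + 0) + s = s**2 + s = s + s**2)
j(H, b) = 0 (j(H, b) = 0*(-5) = 0)
h(14) - 157*j(2, -39) = 14*(1 + 14) - 157*0 = 14*15 + 0 = 210 + 0 = 210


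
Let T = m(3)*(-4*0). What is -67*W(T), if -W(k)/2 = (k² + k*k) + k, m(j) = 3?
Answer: 0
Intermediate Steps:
T = 0 (T = 3*(-4*0) = 3*0 = 0)
W(k) = -4*k² - 2*k (W(k) = -2*((k² + k*k) + k) = -2*((k² + k²) + k) = -2*(2*k² + k) = -2*(k + 2*k²) = -4*k² - 2*k)
-67*W(T) = -(-134)*0*(1 + 2*0) = -(-134)*0*(1 + 0) = -(-134)*0 = -67*0 = 0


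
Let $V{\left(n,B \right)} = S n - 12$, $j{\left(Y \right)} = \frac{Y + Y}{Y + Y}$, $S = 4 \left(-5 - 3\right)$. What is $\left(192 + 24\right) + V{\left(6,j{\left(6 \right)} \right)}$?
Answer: $12$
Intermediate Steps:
$S = -32$ ($S = 4 \left(-8\right) = -32$)
$j{\left(Y \right)} = 1$ ($j{\left(Y \right)} = \frac{2 Y}{2 Y} = 2 Y \frac{1}{2 Y} = 1$)
$V{\left(n,B \right)} = -12 - 32 n$ ($V{\left(n,B \right)} = - 32 n - 12 = -12 - 32 n$)
$\left(192 + 24\right) + V{\left(6,j{\left(6 \right)} \right)} = \left(192 + 24\right) - 204 = 216 - 204 = 12$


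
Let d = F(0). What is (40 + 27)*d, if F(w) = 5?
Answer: 335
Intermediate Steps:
d = 5
(40 + 27)*d = (40 + 27)*5 = 67*5 = 335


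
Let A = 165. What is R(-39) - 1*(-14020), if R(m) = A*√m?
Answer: 14020 + 165*I*√39 ≈ 14020.0 + 1030.4*I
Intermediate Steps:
R(m) = 165*√m
R(-39) - 1*(-14020) = 165*√(-39) - 1*(-14020) = 165*(I*√39) + 14020 = 165*I*√39 + 14020 = 14020 + 165*I*√39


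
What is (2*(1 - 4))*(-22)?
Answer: 132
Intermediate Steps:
(2*(1 - 4))*(-22) = (2*(-3))*(-22) = -6*(-22) = 132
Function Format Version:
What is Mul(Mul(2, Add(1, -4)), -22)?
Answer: 132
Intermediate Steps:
Mul(Mul(2, Add(1, -4)), -22) = Mul(Mul(2, -3), -22) = Mul(-6, -22) = 132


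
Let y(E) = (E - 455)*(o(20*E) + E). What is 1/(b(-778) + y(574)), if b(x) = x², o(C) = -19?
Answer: 1/671329 ≈ 1.4896e-6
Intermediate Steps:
y(E) = (-455 + E)*(-19 + E) (y(E) = (E - 455)*(-19 + E) = (-455 + E)*(-19 + E))
1/(b(-778) + y(574)) = 1/((-778)² + (8645 + 574² - 474*574)) = 1/(605284 + (8645 + 329476 - 272076)) = 1/(605284 + 66045) = 1/671329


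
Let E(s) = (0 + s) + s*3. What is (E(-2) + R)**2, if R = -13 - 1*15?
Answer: 1296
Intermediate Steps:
E(s) = 4*s (E(s) = s + 3*s = 4*s)
R = -28 (R = -13 - 15 = -28)
(E(-2) + R)**2 = (4*(-2) - 28)**2 = (-8 - 28)**2 = (-36)**2 = 1296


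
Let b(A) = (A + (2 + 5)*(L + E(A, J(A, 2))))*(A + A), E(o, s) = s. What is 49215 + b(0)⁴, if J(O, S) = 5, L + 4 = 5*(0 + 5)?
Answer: 49215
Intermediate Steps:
L = 21 (L = -4 + 5*(0 + 5) = -4 + 5*5 = -4 + 25 = 21)
b(A) = 2*A*(182 + A) (b(A) = (A + (2 + 5)*(21 + 5))*(A + A) = (A + 7*26)*(2*A) = (A + 182)*(2*A) = (182 + A)*(2*A) = 2*A*(182 + A))
49215 + b(0)⁴ = 49215 + (2*0*(182 + 0))⁴ = 49215 + (2*0*182)⁴ = 49215 + 0⁴ = 49215 + 0 = 49215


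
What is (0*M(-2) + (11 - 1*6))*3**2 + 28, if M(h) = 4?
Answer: 73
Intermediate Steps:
(0*M(-2) + (11 - 1*6))*3**2 + 28 = (0*4 + (11 - 1*6))*3**2 + 28 = (0 + (11 - 6))*9 + 28 = (0 + 5)*9 + 28 = 5*9 + 28 = 45 + 28 = 73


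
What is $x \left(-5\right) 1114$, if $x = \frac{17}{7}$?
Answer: $- \frac{94690}{7} \approx -13527.0$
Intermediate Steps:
$x = \frac{17}{7}$ ($x = 17 \cdot \frac{1}{7} = \frac{17}{7} \approx 2.4286$)
$x \left(-5\right) 1114 = \frac{17}{7} \left(-5\right) 1114 = \left(- \frac{85}{7}\right) 1114 = - \frac{94690}{7}$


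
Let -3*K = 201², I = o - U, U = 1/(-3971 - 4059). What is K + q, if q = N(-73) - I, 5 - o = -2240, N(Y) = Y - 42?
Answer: -127090811/8030 ≈ -15827.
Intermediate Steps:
N(Y) = -42 + Y
o = 2245 (o = 5 - 1*(-2240) = 5 + 2240 = 2245)
U = -1/8030 (U = 1/(-8030) = -1/8030 ≈ -0.00012453)
I = 18027351/8030 (I = 2245 - 1*(-1/8030) = 2245 + 1/8030 = 18027351/8030 ≈ 2245.0)
K = -13467 (K = -⅓*201² = -⅓*40401 = -13467)
q = -18950801/8030 (q = (-42 - 73) - 1*18027351/8030 = -115 - 18027351/8030 = -18950801/8030 ≈ -2360.0)
K + q = -13467 - 18950801/8030 = -127090811/8030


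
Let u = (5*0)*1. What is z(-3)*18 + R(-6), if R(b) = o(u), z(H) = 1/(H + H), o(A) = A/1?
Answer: -3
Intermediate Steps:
u = 0 (u = 0*1 = 0)
o(A) = A (o(A) = A*1 = A)
z(H) = 1/(2*H)
R(b) = 0
z(-3)*18 + R(-6) = ((1/2)/(-3))*18 + 0 = ((1/2)*(-1/3))*18 + 0 = -1/6*18 + 0 = -3 + 0 = -3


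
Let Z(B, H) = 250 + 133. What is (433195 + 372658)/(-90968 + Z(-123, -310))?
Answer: -805853/90585 ≈ -8.8961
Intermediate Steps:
Z(B, H) = 383
(433195 + 372658)/(-90968 + Z(-123, -310)) = (433195 + 372658)/(-90968 + 383) = 805853/(-90585) = 805853*(-1/90585) = -805853/90585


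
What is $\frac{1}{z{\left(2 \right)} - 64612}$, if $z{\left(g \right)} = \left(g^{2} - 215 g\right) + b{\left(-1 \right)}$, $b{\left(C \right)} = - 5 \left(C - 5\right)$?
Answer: $- \frac{1}{65008} \approx -1.5383 \cdot 10^{-5}$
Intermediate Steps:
$b{\left(C \right)} = 25 - 5 C$ ($b{\left(C \right)} = - 5 \left(-5 + C\right) = 25 - 5 C$)
$z{\left(g \right)} = 30 + g^{2} - 215 g$ ($z{\left(g \right)} = \left(g^{2} - 215 g\right) + \left(25 - -5\right) = \left(g^{2} - 215 g\right) + \left(25 + 5\right) = \left(g^{2} - 215 g\right) + 30 = 30 + g^{2} - 215 g$)
$\frac{1}{z{\left(2 \right)} - 64612} = \frac{1}{\left(30 + 2^{2} - 430\right) - 64612} = \frac{1}{\left(30 + 4 - 430\right) - 64612} = \frac{1}{-396 - 64612} = \frac{1}{-65008} = - \frac{1}{65008}$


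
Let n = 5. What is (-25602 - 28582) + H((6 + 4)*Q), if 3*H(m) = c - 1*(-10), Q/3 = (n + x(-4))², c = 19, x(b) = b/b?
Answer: -162523/3 ≈ -54174.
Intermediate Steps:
x(b) = 1
Q = 108 (Q = 3*(5 + 1)² = 3*6² = 3*36 = 108)
H(m) = 29/3 (H(m) = (19 - 1*(-10))/3 = (19 + 10)/3 = (⅓)*29 = 29/3)
(-25602 - 28582) + H((6 + 4)*Q) = (-25602 - 28582) + 29/3 = -54184 + 29/3 = -162523/3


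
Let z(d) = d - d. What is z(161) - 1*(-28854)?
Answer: 28854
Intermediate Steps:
z(d) = 0
z(161) - 1*(-28854) = 0 - 1*(-28854) = 0 + 28854 = 28854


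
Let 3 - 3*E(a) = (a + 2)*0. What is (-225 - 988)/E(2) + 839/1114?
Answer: -1350443/1114 ≈ -1212.2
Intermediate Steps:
E(a) = 1 (E(a) = 1 - (a + 2)*0/3 = 1 - (2 + a)*0/3 = 1 - ⅓*0 = 1 + 0 = 1)
(-225 - 988)/E(2) + 839/1114 = (-225 - 988)/1 + 839/1114 = -1213*1 + 839*(1/1114) = -1213 + 839/1114 = -1350443/1114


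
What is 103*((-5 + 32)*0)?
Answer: 0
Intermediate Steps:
103*((-5 + 32)*0) = 103*(27*0) = 103*0 = 0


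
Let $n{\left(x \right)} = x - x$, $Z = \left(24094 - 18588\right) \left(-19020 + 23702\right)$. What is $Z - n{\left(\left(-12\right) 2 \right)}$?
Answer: $25779092$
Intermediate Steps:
$Z = 25779092$ ($Z = 5506 \cdot 4682 = 25779092$)
$n{\left(x \right)} = 0$
$Z - n{\left(\left(-12\right) 2 \right)} = 25779092 - 0 = 25779092 + 0 = 25779092$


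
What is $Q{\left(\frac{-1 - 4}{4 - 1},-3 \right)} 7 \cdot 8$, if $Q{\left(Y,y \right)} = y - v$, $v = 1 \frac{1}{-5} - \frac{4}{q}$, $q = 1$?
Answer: $\frac{336}{5} \approx 67.2$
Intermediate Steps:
$v = - \frac{21}{5}$ ($v = 1 \frac{1}{-5} - \frac{4}{1} = 1 \left(- \frac{1}{5}\right) - 4 = - \frac{1}{5} - 4 = - \frac{21}{5} \approx -4.2$)
$Q{\left(Y,y \right)} = \frac{21}{5} + y$ ($Q{\left(Y,y \right)} = y - - \frac{21}{5} = y + \frac{21}{5} = \frac{21}{5} + y$)
$Q{\left(\frac{-1 - 4}{4 - 1},-3 \right)} 7 \cdot 8 = \left(\frac{21}{5} - 3\right) 7 \cdot 8 = \frac{6}{5} \cdot 7 \cdot 8 = \frac{42}{5} \cdot 8 = \frac{336}{5}$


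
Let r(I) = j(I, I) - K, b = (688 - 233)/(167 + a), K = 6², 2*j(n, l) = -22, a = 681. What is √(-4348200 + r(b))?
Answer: I*√4348247 ≈ 2085.2*I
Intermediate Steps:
j(n, l) = -11 (j(n, l) = (½)*(-22) = -11)
K = 36
b = 455/848 (b = (688 - 233)/(167 + 681) = 455/848 ≈ 0.53656)
r(I) = -47 (r(I) = -11 - 1*36 = -11 - 36 = -47)
√(-4348200 + r(b)) = √(-4348200 - 47) = √(-4348247) = I*√4348247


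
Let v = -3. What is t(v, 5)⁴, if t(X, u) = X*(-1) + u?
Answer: 4096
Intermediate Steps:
t(X, u) = u - X (t(X, u) = -X + u = u - X)
t(v, 5)⁴ = (5 - 1*(-3))⁴ = (5 + 3)⁴ = 8⁴ = 4096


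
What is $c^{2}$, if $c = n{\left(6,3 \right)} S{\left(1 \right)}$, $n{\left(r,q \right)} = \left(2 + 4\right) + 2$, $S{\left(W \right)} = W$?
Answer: $64$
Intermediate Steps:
$n{\left(r,q \right)} = 8$ ($n{\left(r,q \right)} = 6 + 2 = 8$)
$c = 8$ ($c = 8 \cdot 1 = 8$)
$c^{2} = 8^{2} = 64$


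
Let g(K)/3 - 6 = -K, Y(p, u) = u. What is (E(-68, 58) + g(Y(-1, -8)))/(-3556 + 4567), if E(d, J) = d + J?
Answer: 32/1011 ≈ 0.031652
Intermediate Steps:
E(d, J) = J + d
g(K) = 18 - 3*K (g(K) = 18 + 3*(-K) = 18 - 3*K)
(E(-68, 58) + g(Y(-1, -8)))/(-3556 + 4567) = ((58 - 68) + (18 - 3*(-8)))/(-3556 + 4567) = (-10 + (18 + 24))/1011 = (-10 + 42)*(1/1011) = 32*(1/1011) = 32/1011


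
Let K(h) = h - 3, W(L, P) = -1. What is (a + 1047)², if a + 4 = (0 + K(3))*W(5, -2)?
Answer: 1087849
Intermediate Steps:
K(h) = -3 + h
a = -4 (a = -4 + (0 + (-3 + 3))*(-1) = -4 + (0 + 0)*(-1) = -4 + 0*(-1) = -4 + 0 = -4)
(a + 1047)² = (-4 + 1047)² = 1043² = 1087849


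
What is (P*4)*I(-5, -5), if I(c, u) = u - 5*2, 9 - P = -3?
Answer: -720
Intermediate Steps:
P = 12 (P = 9 - 1*(-3) = 9 + 3 = 12)
I(c, u) = -10 + u (I(c, u) = u - 10 = -10 + u)
(P*4)*I(-5, -5) = (12*4)*(-10 - 5) = 48*(-15) = -720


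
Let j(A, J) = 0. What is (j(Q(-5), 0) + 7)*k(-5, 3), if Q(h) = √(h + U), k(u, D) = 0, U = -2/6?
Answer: 0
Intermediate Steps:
U = -⅓ (U = -2*⅙ = -⅓ ≈ -0.33333)
Q(h) = √(-⅓ + h) (Q(h) = √(h - ⅓) = √(-⅓ + h))
(j(Q(-5), 0) + 7)*k(-5, 3) = (0 + 7)*0 = 7*0 = 0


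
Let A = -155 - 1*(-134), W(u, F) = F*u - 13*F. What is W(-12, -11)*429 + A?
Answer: 117954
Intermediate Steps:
W(u, F) = -13*F + F*u
A = -21 (A = -155 + 134 = -21)
W(-12, -11)*429 + A = -11*(-13 - 12)*429 - 21 = -11*(-25)*429 - 21 = 275*429 - 21 = 117975 - 21 = 117954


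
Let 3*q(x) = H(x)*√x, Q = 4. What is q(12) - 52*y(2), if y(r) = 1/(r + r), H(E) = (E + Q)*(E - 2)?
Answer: -13 + 320*√3/3 ≈ 171.75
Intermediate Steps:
H(E) = (-2 + E)*(4 + E) (H(E) = (E + 4)*(E - 2) = (4 + E)*(-2 + E) = (-2 + E)*(4 + E))
q(x) = √x*(-8 + x² + 2*x)/3 (q(x) = ((-8 + x² + 2*x)*√x)/3 = (√x*(-8 + x² + 2*x))/3 = √x*(-8 + x² + 2*x)/3)
y(r) = 1/(2*r)
q(12) - 52*y(2) = √12*(-8 + 12² + 2*12)/3 - 26/2 = (2*√3)*(-8 + 144 + 24)/3 - 26/2 = (⅓)*(2*√3)*160 - 52*¼ = 320*√3/3 - 13 = -13 + 320*√3/3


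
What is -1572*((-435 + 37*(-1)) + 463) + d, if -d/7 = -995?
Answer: 21113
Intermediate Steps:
d = 6965 (d = -7*(-995) = 6965)
-1572*((-435 + 37*(-1)) + 463) + d = -1572*((-435 + 37*(-1)) + 463) + 6965 = -1572*((-435 - 37) + 463) + 6965 = -1572*(-472 + 463) + 6965 = -1572*(-9) + 6965 = 14148 + 6965 = 21113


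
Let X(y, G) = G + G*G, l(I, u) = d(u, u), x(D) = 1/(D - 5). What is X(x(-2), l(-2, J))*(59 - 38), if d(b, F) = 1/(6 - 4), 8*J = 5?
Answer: 63/4 ≈ 15.750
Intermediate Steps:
J = 5/8 (J = (⅛)*5 = 5/8 ≈ 0.62500)
x(D) = 1/(-5 + D)
d(b, F) = ½ (d(b, F) = 1/2 = ½)
l(I, u) = ½
X(y, G) = G + G²
X(x(-2), l(-2, J))*(59 - 38) = ((1 + ½)/2)*(59 - 38) = ((½)*(3/2))*21 = (¾)*21 = 63/4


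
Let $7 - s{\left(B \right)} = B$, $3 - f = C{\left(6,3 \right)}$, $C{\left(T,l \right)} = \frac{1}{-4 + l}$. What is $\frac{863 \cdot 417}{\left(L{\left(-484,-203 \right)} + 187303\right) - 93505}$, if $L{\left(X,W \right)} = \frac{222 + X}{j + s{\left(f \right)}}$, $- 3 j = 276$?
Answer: $\frac{32028519}{8348284} \approx 3.8365$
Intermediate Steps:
$j = -92$ ($j = \left(- \frac{1}{3}\right) 276 = -92$)
$f = 4$ ($f = 3 - \frac{1}{-4 + 3} = 3 - \frac{1}{-1} = 3 - -1 = 3 + 1 = 4$)
$s{\left(B \right)} = 7 - B$
$L{\left(X,W \right)} = - \frac{222}{89} - \frac{X}{89}$ ($L{\left(X,W \right)} = \frac{222 + X}{-92 + \left(7 - 4\right)} = \frac{222 + X}{-92 + 3} = \frac{222 + X}{-89} = \left(222 + X\right) \left(- \frac{1}{89}\right) = - \frac{222}{89} - \frac{X}{89}$)
$\frac{863 \cdot 417}{\left(L{\left(-484,-203 \right)} + 187303\right) - 93505} = \frac{863 \cdot 417}{\left(\left(- \frac{222}{89} - - \frac{484}{89}\right) + 187303\right) - 93505} = \frac{359871}{\left(\left(- \frac{222}{89} + \frac{484}{89}\right) + 187303\right) - 93505} = \frac{359871}{\left(\frac{262}{89} + 187303\right) - 93505} = \frac{359871}{\frac{16670229}{89} - 93505} = \frac{359871}{\frac{8348284}{89}} = 359871 \cdot \frac{89}{8348284} = \frac{32028519}{8348284}$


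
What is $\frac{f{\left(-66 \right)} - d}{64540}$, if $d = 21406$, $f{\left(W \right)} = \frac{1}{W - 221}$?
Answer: $- \frac{6143523}{18522980} \approx -0.33167$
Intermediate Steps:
$f{\left(W \right)} = \frac{1}{-221 + W}$
$\frac{f{\left(-66 \right)} - d}{64540} = \frac{\frac{1}{-221 - 66} - 21406}{64540} = \left(\frac{1}{-287} - 21406\right) \frac{1}{64540} = \left(- \frac{1}{287} - 21406\right) \frac{1}{64540} = \left(- \frac{6143523}{287}\right) \frac{1}{64540} = - \frac{6143523}{18522980}$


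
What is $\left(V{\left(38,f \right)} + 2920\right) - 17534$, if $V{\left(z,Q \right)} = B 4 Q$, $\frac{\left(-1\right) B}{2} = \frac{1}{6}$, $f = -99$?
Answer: $-14482$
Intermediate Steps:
$B = - \frac{1}{3}$ ($B = - \frac{2}{6} = \left(-2\right) \frac{1}{6} = - \frac{1}{3} \approx -0.33333$)
$V{\left(z,Q \right)} = - \frac{4 Q}{3}$ ($V{\left(z,Q \right)} = \left(- \frac{1}{3}\right) 4 Q = - \frac{4 Q}{3}$)
$\left(V{\left(38,f \right)} + 2920\right) - 17534 = \left(\left(- \frac{4}{3}\right) \left(-99\right) + 2920\right) - 17534 = \left(132 + 2920\right) - 17534 = 3052 - 17534 = -14482$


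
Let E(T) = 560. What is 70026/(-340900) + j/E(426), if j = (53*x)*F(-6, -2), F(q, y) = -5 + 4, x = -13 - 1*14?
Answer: 3204381/1363600 ≈ 2.3499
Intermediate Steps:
x = -27 (x = -13 - 14 = -27)
F(q, y) = -1
j = 1431 (j = (53*(-27))*(-1) = -1431*(-1) = 1431)
70026/(-340900) + j/E(426) = 70026/(-340900) + 1431/560 = 70026*(-1/340900) + 1431*(1/560) = -35013/170450 + 1431/560 = 3204381/1363600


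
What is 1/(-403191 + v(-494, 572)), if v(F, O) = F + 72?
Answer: -1/403613 ≈ -2.4776e-6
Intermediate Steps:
v(F, O) = 72 + F
1/(-403191 + v(-494, 572)) = 1/(-403191 + (72 - 494)) = 1/(-403191 - 422) = 1/(-403613) = -1/403613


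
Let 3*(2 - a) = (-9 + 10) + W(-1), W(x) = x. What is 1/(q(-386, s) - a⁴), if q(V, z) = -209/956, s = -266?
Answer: -956/15505 ≈ -0.061658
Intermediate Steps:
a = 2 (a = 2 - ((-9 + 10) - 1)/3 = 2 - (1 - 1)/3 = 2 - ⅓*0 = 2 + 0 = 2)
q(V, z) = -209/956 (q(V, z) = -209*1/956 = -209/956)
1/(q(-386, s) - a⁴) = 1/(-209/956 - 1*2⁴) = 1/(-209/956 - 1*16) = 1/(-209/956 - 16) = 1/(-15505/956) = -956/15505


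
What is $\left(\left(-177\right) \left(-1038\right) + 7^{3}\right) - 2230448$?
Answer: $-2046379$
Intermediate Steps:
$\left(\left(-177\right) \left(-1038\right) + 7^{3}\right) - 2230448 = \left(183726 + 343\right) - 2230448 = 184069 - 2230448 = -2046379$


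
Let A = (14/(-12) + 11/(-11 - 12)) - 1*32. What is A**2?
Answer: 21557449/19044 ≈ 1132.0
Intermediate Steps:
A = -4643/138 (A = (14*(-1/12) + 11/(-23)) - 32 = (-7/6 + 11*(-1/23)) - 32 = (-7/6 - 11/23) - 32 = -227/138 - 32 = -4643/138 ≈ -33.645)
A**2 = (-4643/138)**2 = 21557449/19044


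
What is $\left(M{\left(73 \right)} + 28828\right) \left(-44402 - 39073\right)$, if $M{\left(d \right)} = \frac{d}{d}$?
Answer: $-2406500775$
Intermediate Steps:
$M{\left(d \right)} = 1$
$\left(M{\left(73 \right)} + 28828\right) \left(-44402 - 39073\right) = \left(1 + 28828\right) \left(-44402 - 39073\right) = 28829 \left(-83475\right) = -2406500775$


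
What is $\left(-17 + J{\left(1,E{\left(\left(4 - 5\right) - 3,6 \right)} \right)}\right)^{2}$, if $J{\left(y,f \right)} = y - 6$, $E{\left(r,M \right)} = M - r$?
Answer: $484$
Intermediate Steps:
$J{\left(y,f \right)} = -6 + y$ ($J{\left(y,f \right)} = y - 6 = -6 + y$)
$\left(-17 + J{\left(1,E{\left(\left(4 - 5\right) - 3,6 \right)} \right)}\right)^{2} = \left(-17 + \left(-6 + 1\right)\right)^{2} = \left(-17 - 5\right)^{2} = \left(-22\right)^{2} = 484$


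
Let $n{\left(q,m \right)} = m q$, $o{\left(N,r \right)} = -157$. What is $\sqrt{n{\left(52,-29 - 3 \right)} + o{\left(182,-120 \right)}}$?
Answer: $i \sqrt{1821} \approx 42.673 i$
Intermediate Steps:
$\sqrt{n{\left(52,-29 - 3 \right)} + o{\left(182,-120 \right)}} = \sqrt{\left(-29 - 3\right) 52 - 157} = \sqrt{\left(-32\right) 52 - 157} = \sqrt{-1664 - 157} = \sqrt{-1821} = i \sqrt{1821}$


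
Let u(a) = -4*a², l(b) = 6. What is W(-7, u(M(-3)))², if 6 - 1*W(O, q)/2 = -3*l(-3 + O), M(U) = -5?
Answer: 2304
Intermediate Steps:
W(O, q) = 48 (W(O, q) = 12 - (-6)*6 = 12 - 2*(-18) = 12 + 36 = 48)
W(-7, u(M(-3)))² = 48² = 2304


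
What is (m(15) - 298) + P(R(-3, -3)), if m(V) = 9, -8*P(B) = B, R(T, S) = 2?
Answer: -1157/4 ≈ -289.25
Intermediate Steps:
P(B) = -B/8
(m(15) - 298) + P(R(-3, -3)) = (9 - 298) - ⅛*2 = -289 - ¼ = -1157/4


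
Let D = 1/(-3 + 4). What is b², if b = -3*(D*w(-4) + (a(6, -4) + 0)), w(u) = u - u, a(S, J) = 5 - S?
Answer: 9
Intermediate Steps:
w(u) = 0
D = 1 (D = 1/1 = 1)
b = 3 (b = -3*(1*0 + ((5 - 1*6) + 0)) = -3*(0 + ((5 - 6) + 0)) = -3*(0 + (-1 + 0)) = -3*(0 - 1) = -3*(-1) = 3)
b² = 3² = 9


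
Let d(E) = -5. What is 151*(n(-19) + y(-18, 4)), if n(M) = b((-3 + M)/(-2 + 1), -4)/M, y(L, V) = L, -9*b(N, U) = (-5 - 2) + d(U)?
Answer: -155530/57 ≈ -2728.6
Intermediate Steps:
b(N, U) = 4/3 (b(N, U) = -((-5 - 2) - 5)/9 = -(-7 - 5)/9 = -⅑*(-12) = 4/3)
n(M) = 4/(3*M)
151*(n(-19) + y(-18, 4)) = 151*((4/3)/(-19) - 18) = 151*((4/3)*(-1/19) - 18) = 151*(-4/57 - 18) = 151*(-1030/57) = -155530/57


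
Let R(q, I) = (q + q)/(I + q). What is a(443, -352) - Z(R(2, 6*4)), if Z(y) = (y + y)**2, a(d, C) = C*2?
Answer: -118992/169 ≈ -704.09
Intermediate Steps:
R(q, I) = 2*q/(I + q) (R(q, I) = (2*q)/(I + q) = 2*q/(I + q))
a(d, C) = 2*C
Z(y) = 4*y**2 (Z(y) = (2*y)**2 = 4*y**2)
a(443, -352) - Z(R(2, 6*4)) = 2*(-352) - 4*(2*2/(6*4 + 2))**2 = -704 - 4*(2*2/(24 + 2))**2 = -704 - 4*(2*2/26)**2 = -704 - 4*(2*2*(1/26))**2 = -704 - 4*(2/13)**2 = -704 - 4*4/169 = -704 - 1*16/169 = -704 - 16/169 = -118992/169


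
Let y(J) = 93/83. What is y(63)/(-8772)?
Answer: -31/242692 ≈ -0.00012773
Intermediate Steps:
y(J) = 93/83 (y(J) = 93*(1/83) = 93/83)
y(63)/(-8772) = (93/83)/(-8772) = (93/83)*(-1/8772) = -31/242692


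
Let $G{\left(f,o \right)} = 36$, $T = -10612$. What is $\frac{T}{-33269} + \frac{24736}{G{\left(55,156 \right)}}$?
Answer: $\frac{205831004}{299421} \approx 687.43$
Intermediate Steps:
$\frac{T}{-33269} + \frac{24736}{G{\left(55,156 \right)}} = - \frac{10612}{-33269} + \frac{24736}{36} = \left(-10612\right) \left(- \frac{1}{33269}\right) + 24736 \cdot \frac{1}{36} = \frac{10612}{33269} + \frac{6184}{9} = \frac{205831004}{299421}$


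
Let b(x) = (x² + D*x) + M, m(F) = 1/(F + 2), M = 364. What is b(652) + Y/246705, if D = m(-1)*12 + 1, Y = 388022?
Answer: 107056542542/246705 ≈ 4.3395e+5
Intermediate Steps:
m(F) = 1/(2 + F)
D = 13 (D = 12/(2 - 1) + 1 = 12/1 + 1 = 1*12 + 1 = 12 + 1 = 13)
b(x) = 364 + x² + 13*x (b(x) = (x² + 13*x) + 364 = 364 + x² + 13*x)
b(652) + Y/246705 = (364 + 652² + 13*652) + 388022/246705 = (364 + 425104 + 8476) + 388022*(1/246705) = 433944 + 388022/246705 = 107056542542/246705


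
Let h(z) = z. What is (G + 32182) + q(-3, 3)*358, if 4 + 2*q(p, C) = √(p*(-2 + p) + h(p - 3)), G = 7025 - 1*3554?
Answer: 35474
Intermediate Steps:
G = 3471 (G = 7025 - 3554 = 3471)
q(p, C) = -2 + √(-3 + p + p*(-2 + p))/2 (q(p, C) = -2 + √(p*(-2 + p) + (p - 3))/2 = -2 + √(p*(-2 + p) + (-3 + p))/2 = -2 + √(-3 + p + p*(-2 + p))/2)
(G + 32182) + q(-3, 3)*358 = (3471 + 32182) + (-2 + √(-3 + (-3)² - 1*(-3))/2)*358 = 35653 + (-2 + √(-3 + 9 + 3)/2)*358 = 35653 + (-2 + √9/2)*358 = 35653 + (-2 + (½)*3)*358 = 35653 + (-2 + 3/2)*358 = 35653 - ½*358 = 35653 - 179 = 35474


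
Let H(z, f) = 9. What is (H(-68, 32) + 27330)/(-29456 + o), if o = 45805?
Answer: 27339/16349 ≈ 1.6722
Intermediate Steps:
(H(-68, 32) + 27330)/(-29456 + o) = (9 + 27330)/(-29456 + 45805) = 27339/16349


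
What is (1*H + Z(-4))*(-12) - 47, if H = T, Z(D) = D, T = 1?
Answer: -11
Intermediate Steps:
H = 1
(1*H + Z(-4))*(-12) - 47 = (1*1 - 4)*(-12) - 47 = (1 - 4)*(-12) - 47 = -3*(-12) - 47 = 36 - 47 = -11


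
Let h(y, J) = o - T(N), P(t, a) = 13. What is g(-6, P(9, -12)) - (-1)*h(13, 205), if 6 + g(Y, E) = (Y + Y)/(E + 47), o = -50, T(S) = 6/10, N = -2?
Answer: -284/5 ≈ -56.800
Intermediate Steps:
T(S) = 3/5 (T(S) = 6*(1/10) = 3/5)
h(y, J) = -253/5 (h(y, J) = -50 - 1*3/5 = -50 - 3/5 = -253/5)
g(Y, E) = -6 + 2*Y/(47 + E) (g(Y, E) = -6 + (Y + Y)/(E + 47) = -6 + (2*Y)/(47 + E) = -6 + 2*Y/(47 + E))
g(-6, P(9, -12)) - (-1)*h(13, 205) = 2*(-141 - 6 - 3*13)/(47 + 13) - (-1)*(-253)/5 = 2*(-141 - 6 - 39)/60 - 1*253/5 = 2*(1/60)*(-186) - 253/5 = -31/5 - 253/5 = -284/5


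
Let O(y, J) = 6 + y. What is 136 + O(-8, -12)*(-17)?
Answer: 170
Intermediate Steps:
136 + O(-8, -12)*(-17) = 136 + (6 - 8)*(-17) = 136 - 2*(-17) = 136 + 34 = 170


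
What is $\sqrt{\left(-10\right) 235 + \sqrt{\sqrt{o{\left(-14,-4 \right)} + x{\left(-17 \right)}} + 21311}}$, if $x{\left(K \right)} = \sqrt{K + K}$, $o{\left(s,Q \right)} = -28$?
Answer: $\sqrt{-2350 + \sqrt{21311 + \sqrt{-28 + i \sqrt{34}}}} \approx 0.0002 + 46.947 i$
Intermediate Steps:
$x{\left(K \right)} = \sqrt{2} \sqrt{K}$ ($x{\left(K \right)} = \sqrt{2 K} = \sqrt{2} \sqrt{K}$)
$\sqrt{\left(-10\right) 235 + \sqrt{\sqrt{o{\left(-14,-4 \right)} + x{\left(-17 \right)}} + 21311}} = \sqrt{\left(-10\right) 235 + \sqrt{\sqrt{-28 + \sqrt{2} \sqrt{-17}} + 21311}} = \sqrt{-2350 + \sqrt{\sqrt{-28 + \sqrt{2} i \sqrt{17}} + 21311}} = \sqrt{-2350 + \sqrt{\sqrt{-28 + i \sqrt{34}} + 21311}} = \sqrt{-2350 + \sqrt{21311 + \sqrt{-28 + i \sqrt{34}}}}$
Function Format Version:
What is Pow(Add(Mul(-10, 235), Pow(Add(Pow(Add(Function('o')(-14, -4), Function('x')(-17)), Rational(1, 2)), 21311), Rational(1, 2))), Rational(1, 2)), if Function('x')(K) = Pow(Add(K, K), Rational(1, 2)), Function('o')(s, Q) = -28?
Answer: Pow(Add(-2350, Pow(Add(21311, Pow(Add(-28, Mul(I, Pow(34, Rational(1, 2)))), Rational(1, 2))), Rational(1, 2))), Rational(1, 2)) ≈ Add(0.0002, Mul(46.947, I))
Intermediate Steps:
Function('x')(K) = Mul(Pow(2, Rational(1, 2)), Pow(K, Rational(1, 2))) (Function('x')(K) = Pow(Mul(2, K), Rational(1, 2)) = Mul(Pow(2, Rational(1, 2)), Pow(K, Rational(1, 2))))
Pow(Add(Mul(-10, 235), Pow(Add(Pow(Add(Function('o')(-14, -4), Function('x')(-17)), Rational(1, 2)), 21311), Rational(1, 2))), Rational(1, 2)) = Pow(Add(Mul(-10, 235), Pow(Add(Pow(Add(-28, Mul(Pow(2, Rational(1, 2)), Pow(-17, Rational(1, 2)))), Rational(1, 2)), 21311), Rational(1, 2))), Rational(1, 2)) = Pow(Add(-2350, Pow(Add(Pow(Add(-28, Mul(Pow(2, Rational(1, 2)), Mul(I, Pow(17, Rational(1, 2))))), Rational(1, 2)), 21311), Rational(1, 2))), Rational(1, 2)) = Pow(Add(-2350, Pow(Add(Pow(Add(-28, Mul(I, Pow(34, Rational(1, 2)))), Rational(1, 2)), 21311), Rational(1, 2))), Rational(1, 2)) = Pow(Add(-2350, Pow(Add(21311, Pow(Add(-28, Mul(I, Pow(34, Rational(1, 2)))), Rational(1, 2))), Rational(1, 2))), Rational(1, 2))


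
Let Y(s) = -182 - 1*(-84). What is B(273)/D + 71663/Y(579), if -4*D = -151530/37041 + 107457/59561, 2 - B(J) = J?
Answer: -198635386079797/164802144038 ≈ -1205.3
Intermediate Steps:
B(J) = 2 - J
Y(s) = -98 (Y(s) = -182 + 84 = -98)
D = 1681654531/2941598668 (D = -(-151530/37041 + 107457/59561)/4 = -(-151530*1/37041 + 107457*(1/59561))/4 = -(-50510/12347 + 107457/59561)/4 = -¼*(-1681654531/735399667) = 1681654531/2941598668 ≈ 0.57168)
B(273)/D + 71663/Y(579) = (2 - 1*273)/(1681654531/2941598668) + 71663/(-98) = (2 - 273)*(2941598668/1681654531) + 71663*(-1/98) = -271*2941598668/1681654531 - 71663/98 = -797173239028/1681654531 - 71663/98 = -198635386079797/164802144038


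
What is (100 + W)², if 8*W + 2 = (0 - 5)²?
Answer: 677329/64 ≈ 10583.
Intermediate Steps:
W = 23/8 (W = -¼ + (0 - 5)²/8 = -¼ + (⅛)*(-5)² = -¼ + (⅛)*25 = -¼ + 25/8 = 23/8 ≈ 2.8750)
(100 + W)² = (100 + 23/8)² = (823/8)² = 677329/64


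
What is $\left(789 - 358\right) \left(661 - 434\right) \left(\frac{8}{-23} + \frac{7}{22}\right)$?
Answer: $- \frac{1467555}{506} \approx -2900.3$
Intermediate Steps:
$\left(789 - 358\right) \left(661 - 434\right) \left(\frac{8}{-23} + \frac{7}{22}\right) = 431 \cdot 227 \left(8 \left(- \frac{1}{23}\right) + 7 \cdot \frac{1}{22}\right) = 97837 \left(- \frac{8}{23} + \frac{7}{22}\right) = 97837 \left(- \frac{15}{506}\right) = - \frac{1467555}{506}$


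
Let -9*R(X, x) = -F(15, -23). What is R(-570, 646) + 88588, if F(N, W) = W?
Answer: 797269/9 ≈ 88586.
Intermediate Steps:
R(X, x) = -23/9 (R(X, x) = -(-1)*(-23)/9 = -1/9*23 = -23/9)
R(-570, 646) + 88588 = -23/9 + 88588 = 797269/9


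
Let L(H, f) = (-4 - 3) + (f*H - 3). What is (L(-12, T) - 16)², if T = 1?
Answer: 1444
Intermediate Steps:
L(H, f) = -10 + H*f (L(H, f) = -7 + (H*f - 3) = -7 + (-3 + H*f) = -10 + H*f)
(L(-12, T) - 16)² = ((-10 - 12*1) - 16)² = ((-10 - 12) - 16)² = (-22 - 16)² = (-38)² = 1444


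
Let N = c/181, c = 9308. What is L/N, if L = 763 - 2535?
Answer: -80183/2327 ≈ -34.458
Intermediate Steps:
L = -1772
N = 9308/181 ≈ 51.425
L/N = -1772/9308/181 = -1772*181/9308 = -80183/2327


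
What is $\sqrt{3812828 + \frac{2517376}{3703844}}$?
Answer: $\frac{2 \sqrt{817283424433631743}}{925961} \approx 1952.6$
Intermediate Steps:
$\sqrt{3812828 + \frac{2517376}{3703844}} = \sqrt{3812828 + 2517376 \cdot \frac{1}{3703844}} = \sqrt{3812828 + \frac{629344}{925961}} = \sqrt{\frac{3530530657052}{925961}} = \frac{2 \sqrt{817283424433631743}}{925961}$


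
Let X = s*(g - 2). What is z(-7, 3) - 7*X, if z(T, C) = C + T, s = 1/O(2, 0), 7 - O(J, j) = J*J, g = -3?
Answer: 23/3 ≈ 7.6667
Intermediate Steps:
O(J, j) = 7 - J**2 (O(J, j) = 7 - J*J = 7 - J**2)
s = 1/3 (s = 1/(7 - 1*2**2) = 1/(7 - 1*4) = 1/(7 - 4) = 1/3 ≈ 0.33333)
X = -5/3 (X = (-3 - 2)/3 = (1/3)*(-5) = -5/3 ≈ -1.6667)
z(-7, 3) - 7*X = (3 - 7) - 7*(-5/3) = -4 + 35/3 = 23/3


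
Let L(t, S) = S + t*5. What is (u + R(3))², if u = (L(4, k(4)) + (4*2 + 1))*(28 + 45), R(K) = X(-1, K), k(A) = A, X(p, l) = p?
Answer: 5798464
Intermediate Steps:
R(K) = -1
L(t, S) = S + 5*t
u = 2409 (u = ((4 + 5*4) + (4*2 + 1))*(28 + 45) = ((4 + 20) + (8 + 1))*73 = (24 + 9)*73 = 33*73 = 2409)
(u + R(3))² = (2409 - 1)² = 2408² = 5798464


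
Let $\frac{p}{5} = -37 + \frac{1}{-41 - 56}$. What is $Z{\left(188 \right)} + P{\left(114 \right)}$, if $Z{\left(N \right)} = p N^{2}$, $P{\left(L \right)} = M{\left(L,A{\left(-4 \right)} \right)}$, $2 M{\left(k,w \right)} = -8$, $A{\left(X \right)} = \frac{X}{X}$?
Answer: $- \frac{634425188}{97} \approx -6.5405 \cdot 10^{6}$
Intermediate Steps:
$A{\left(X \right)} = 1$
$M{\left(k,w \right)} = -4$ ($M{\left(k,w \right)} = \frac{1}{2} \left(-8\right) = -4$)
$P{\left(L \right)} = -4$
$p = - \frac{17950}{97}$ ($p = 5 \left(-37 + \frac{1}{-41 - 56}\right) = 5 \left(-37 + \frac{1}{-97}\right) = 5 \left(-37 - \frac{1}{97}\right) = 5 \left(- \frac{3590}{97}\right) = - \frac{17950}{97} \approx -185.05$)
$Z{\left(N \right)} = - \frac{17950 N^{2}}{97}$
$Z{\left(188 \right)} + P{\left(114 \right)} = - \frac{17950 \cdot 188^{2}}{97} - 4 = \left(- \frac{17950}{97}\right) 35344 - 4 = - \frac{634424800}{97} - 4 = - \frac{634425188}{97}$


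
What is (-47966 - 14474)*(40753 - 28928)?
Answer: -738353000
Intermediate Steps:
(-47966 - 14474)*(40753 - 28928) = -62440*11825 = -738353000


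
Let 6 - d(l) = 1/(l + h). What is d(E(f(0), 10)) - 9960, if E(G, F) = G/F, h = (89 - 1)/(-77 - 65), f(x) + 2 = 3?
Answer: -3672316/369 ≈ -9952.1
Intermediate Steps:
f(x) = 1 (f(x) = -2 + 3 = 1)
h = -44/71 (h = 88/(-142) = 88*(-1/142) = -44/71 ≈ -0.61972)
d(l) = 6 - 1/(-44/71 + l) (d(l) = 6 - 1/(l - 44/71) = 6 - 1/(-44/71 + l))
d(E(f(0), 10)) - 9960 = (-335 + 426*(1/10))/(-44 + 71*(1/10)) - 9960 = (-335 + 213/5)/(-44 + 71/10) - 9960 = -1462/5/(-369/10) - 9960 = -10/369*(-1462/5) - 9960 = 2924/369 - 9960 = -3672316/369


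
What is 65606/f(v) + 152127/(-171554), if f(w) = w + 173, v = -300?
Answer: -11274291853/21787358 ≈ -517.47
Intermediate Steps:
f(w) = 173 + w
65606/f(v) + 152127/(-171554) = 65606/(173 - 300) + 152127/(-171554) = 65606/(-127) + 152127*(-1/171554) = 65606*(-1/127) - 152127/171554 = -65606/127 - 152127/171554 = -11274291853/21787358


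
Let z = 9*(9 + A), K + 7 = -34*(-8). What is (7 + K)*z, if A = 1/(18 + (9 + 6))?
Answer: 243168/11 ≈ 22106.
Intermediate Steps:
K = 265 (K = -7 - 34*(-8) = -7 + 272 = 265)
A = 1/33 (A = 1/(18 + 15) = 1/33 ≈ 0.030303)
z = 894/11 (z = 9*(9 + 1/33) = 9*(298/33) = 894/11 ≈ 81.273)
(7 + K)*z = (7 + 265)*(894/11) = 272*(894/11) = 243168/11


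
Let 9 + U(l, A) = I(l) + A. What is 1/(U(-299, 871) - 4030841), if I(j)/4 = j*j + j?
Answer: -1/3673571 ≈ -2.7221e-7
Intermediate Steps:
I(j) = 4*j + 4*j² (I(j) = 4*(j*j + j) = 4*(j² + j) = 4*(j + j²) = 4*j + 4*j²)
U(l, A) = -9 + A + 4*l*(1 + l) (U(l, A) = -9 + (4*l*(1 + l) + A) = -9 + (A + 4*l*(1 + l)) = -9 + A + 4*l*(1 + l))
1/(U(-299, 871) - 4030841) = 1/((-9 + 871 + 4*(-299)*(1 - 299)) - 4030841) = 1/((-9 + 871 + 4*(-299)*(-298)) - 4030841) = 1/((-9 + 871 + 356408) - 4030841) = 1/(357270 - 4030841) = 1/(-3673571) = -1/3673571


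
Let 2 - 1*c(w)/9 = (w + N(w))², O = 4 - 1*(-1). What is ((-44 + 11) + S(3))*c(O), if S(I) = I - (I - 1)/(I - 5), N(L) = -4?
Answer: -261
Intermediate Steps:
O = 5 (O = 4 + 1 = 5)
S(I) = I - (-1 + I)/(-5 + I)
c(w) = 18 - 9*(-4 + w)² (c(w) = 18 - 9*(w - 4)² = 18 - 9*(-4 + w)²)
((-44 + 11) + S(3))*c(O) = ((-44 + 11) + (1 + 3² - 6*3)/(-5 + 3))*(18 - 9*(-4 + 5)²) = (-33 + (1 + 9 - 18)/(-2))*(18 - 9*1²) = (-33 - ½*(-8))*(18 - 9*1) = (-33 + 4)*(18 - 9) = -29*9 = -261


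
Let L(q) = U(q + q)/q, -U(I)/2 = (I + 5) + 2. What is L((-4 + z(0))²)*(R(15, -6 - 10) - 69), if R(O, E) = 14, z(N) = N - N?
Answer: 2145/8 ≈ 268.13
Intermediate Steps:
z(N) = 0
U(I) = -14 - 2*I (U(I) = -2*((I + 5) + 2) = -2*((5 + I) + 2) = -2*(7 + I) = -14 - 2*I)
L(q) = (-14 - 4*q)/q (L(q) = (-14 - 2*(q + q))/q = (-14 - 4*q)/q)
L((-4 + z(0))²)*(R(15, -6 - 10) - 69) = (-4 - 14/(-4 + 0)²)*(14 - 69) = (-4 - 14/((-4)²))*(-55) = (-4 - 14/16)*(-55) = (-4 - 14*1/16)*(-55) = (-4 - 7/8)*(-55) = -39/8*(-55) = 2145/8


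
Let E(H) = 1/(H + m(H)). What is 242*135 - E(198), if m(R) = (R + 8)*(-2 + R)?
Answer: 1325552579/40574 ≈ 32670.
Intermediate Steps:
m(R) = (-2 + R)*(8 + R) (m(R) = (8 + R)*(-2 + R) = (-2 + R)*(8 + R))
E(H) = 1/(-16 + H² + 7*H) (E(H) = 1/(H + (-16 + H² + 6*H)) = 1/(-16 + H² + 7*H))
242*135 - E(198) = 242*135 - 1/(-16 + 198² + 7*198) = 32670 - 1/(-16 + 39204 + 1386) = 32670 - 1/40574 = 1325552579/40574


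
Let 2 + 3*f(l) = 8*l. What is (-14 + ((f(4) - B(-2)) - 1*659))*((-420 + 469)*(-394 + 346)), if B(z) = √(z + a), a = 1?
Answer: 1559376 + 2352*I ≈ 1.5594e+6 + 2352.0*I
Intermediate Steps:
f(l) = -⅔ + 8*l/3 (f(l) = -⅔ + (8*l)/3 = -⅔ + 8*l/3)
B(z) = √(1 + z) (B(z) = √(z + 1) = √(1 + z))
(-14 + ((f(4) - B(-2)) - 1*659))*((-420 + 469)*(-394 + 346)) = (-14 + (((-⅔ + (8/3)*4) - √(1 - 2)) - 1*659))*((-420 + 469)*(-394 + 346)) = (-14 + (((-⅔ + 32/3) - √(-1)) - 659))*(49*(-48)) = (-14 + ((10 - I) - 659))*(-2352) = (-14 + (-649 - I))*(-2352) = (-663 - I)*(-2352) = 1559376 + 2352*I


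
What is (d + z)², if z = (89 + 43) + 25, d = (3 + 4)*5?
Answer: 36864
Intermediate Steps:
d = 35 (d = 7*5 = 35)
z = 157 (z = 132 + 25 = 157)
(d + z)² = (35 + 157)² = 192² = 36864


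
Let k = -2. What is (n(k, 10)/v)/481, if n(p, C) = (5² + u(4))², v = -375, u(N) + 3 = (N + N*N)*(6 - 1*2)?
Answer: -3468/60125 ≈ -0.057680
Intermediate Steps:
u(N) = -3 + 4*N + 4*N² (u(N) = -3 + (N + N*N)*(6 - 1*2) = -3 + (N + N²)*(6 - 2) = -3 + (N + N²)*4 = -3 + (4*N + 4*N²) = -3 + 4*N + 4*N²)
n(p, C) = 10404 (n(p, C) = (5² + (-3 + 4*4 + 4*4²))² = (25 + (-3 + 16 + 4*16))² = (25 + (-3 + 16 + 64))² = (25 + 77)² = 102² = 10404)
(n(k, 10)/v)/481 = (10404/(-375))/481 = (10404*(-1/375))*(1/481) = -3468/125*1/481 = -3468/60125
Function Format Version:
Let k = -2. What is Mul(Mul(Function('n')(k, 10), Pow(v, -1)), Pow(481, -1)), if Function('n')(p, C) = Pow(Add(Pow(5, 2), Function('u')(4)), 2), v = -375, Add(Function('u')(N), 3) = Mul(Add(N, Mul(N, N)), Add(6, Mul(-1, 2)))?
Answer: Rational(-3468, 60125) ≈ -0.057680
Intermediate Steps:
Function('u')(N) = Add(-3, Mul(4, N), Mul(4, Pow(N, 2))) (Function('u')(N) = Add(-3, Mul(Add(N, Mul(N, N)), Add(6, Mul(-1, 2)))) = Add(-3, Mul(Add(N, Pow(N, 2)), Add(6, -2))) = Add(-3, Mul(Add(N, Pow(N, 2)), 4)) = Add(-3, Add(Mul(4, N), Mul(4, Pow(N, 2)))) = Add(-3, Mul(4, N), Mul(4, Pow(N, 2))))
Function('n')(p, C) = 10404 (Function('n')(p, C) = Pow(Add(Pow(5, 2), Add(-3, Mul(4, 4), Mul(4, Pow(4, 2)))), 2) = Pow(Add(25, Add(-3, 16, Mul(4, 16))), 2) = Pow(Add(25, Add(-3, 16, 64)), 2) = Pow(Add(25, 77), 2) = Pow(102, 2) = 10404)
Mul(Mul(Function('n')(k, 10), Pow(v, -1)), Pow(481, -1)) = Mul(Mul(10404, Pow(-375, -1)), Pow(481, -1)) = Mul(Mul(10404, Rational(-1, 375)), Rational(1, 481)) = Mul(Rational(-3468, 125), Rational(1, 481)) = Rational(-3468, 60125)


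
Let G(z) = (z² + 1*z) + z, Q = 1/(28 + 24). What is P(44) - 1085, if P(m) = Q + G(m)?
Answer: 48829/52 ≈ 939.02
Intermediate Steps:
Q = 1/52 ≈ 0.019231
G(z) = z² + 2*z (G(z) = (z² + z) + z = (z + z²) + z = z² + 2*z)
P(m) = 1/52 + m*(2 + m)
P(44) - 1085 = (1/52 + 44*(2 + 44)) - 1085 = (1/52 + 44*46) - 1085 = (1/52 + 2024) - 1085 = 105249/52 - 1085 = 48829/52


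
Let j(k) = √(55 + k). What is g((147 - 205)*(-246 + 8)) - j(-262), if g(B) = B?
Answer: 13804 - 3*I*√23 ≈ 13804.0 - 14.387*I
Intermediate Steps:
g((147 - 205)*(-246 + 8)) - j(-262) = (147 - 205)*(-246 + 8) - √(55 - 262) = -58*(-238) - √(-207) = 13804 - 3*I*√23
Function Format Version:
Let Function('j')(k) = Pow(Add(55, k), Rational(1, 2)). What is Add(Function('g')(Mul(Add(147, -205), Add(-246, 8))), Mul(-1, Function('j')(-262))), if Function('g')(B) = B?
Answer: Add(13804, Mul(-3, I, Pow(23, Rational(1, 2)))) ≈ Add(13804., Mul(-14.387, I))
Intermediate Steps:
Add(Function('g')(Mul(Add(147, -205), Add(-246, 8))), Mul(-1, Function('j')(-262))) = Add(Mul(Add(147, -205), Add(-246, 8)), Mul(-1, Pow(Add(55, -262), Rational(1, 2)))) = Add(Mul(-58, -238), Mul(-1, Pow(-207, Rational(1, 2)))) = Add(13804, Mul(-1, Mul(3, I, Pow(23, Rational(1, 2))))) = Add(13804, Mul(-3, I, Pow(23, Rational(1, 2))))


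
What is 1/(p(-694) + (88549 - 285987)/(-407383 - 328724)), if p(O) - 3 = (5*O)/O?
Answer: 736107/6086294 ≈ 0.12094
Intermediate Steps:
p(O) = 8 (p(O) = 3 + (5*O)/O = 3 + 5 = 8)
1/(p(-694) + (88549 - 285987)/(-407383 - 328724)) = 1/(8 + (88549 - 285987)/(-407383 - 328724)) = 1/(8 - 197438/(-736107)) = 1/(8 - 197438*(-1/736107)) = 1/(8 + 197438/736107) = 1/(6086294/736107) = 736107/6086294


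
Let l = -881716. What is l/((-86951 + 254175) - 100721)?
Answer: -881716/66503 ≈ -13.258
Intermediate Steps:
l/((-86951 + 254175) - 100721) = -881716/((-86951 + 254175) - 100721) = -881716/(167224 - 100721) = -881716/66503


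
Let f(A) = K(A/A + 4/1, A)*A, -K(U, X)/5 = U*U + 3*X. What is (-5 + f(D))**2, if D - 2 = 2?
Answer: 555025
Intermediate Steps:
D = 4 (D = 2 + 2 = 4)
K(U, X) = -15*X - 5*U**2 (K(U, X) = -5*(U*U + 3*X) = -5*(U**2 + 3*X) = -15*X - 5*U**2)
f(A) = A*(-125 - 15*A) (f(A) = (-15*A - 5*(A/A + 4/1)**2)*A = (-15*A - 5*(1 + 4*1)**2)*A = (-15*A - 5*(1 + 4)**2)*A = (-15*A - 5*5**2)*A = (-15*A - 5*25)*A = (-15*A - 125)*A = (-125 - 15*A)*A = A*(-125 - 15*A))
(-5 + f(D))**2 = (-5 - 5*4*(25 + 3*4))**2 = (-5 - 5*4*(25 + 12))**2 = (-5 - 5*4*37)**2 = (-5 - 740)**2 = (-745)**2 = 555025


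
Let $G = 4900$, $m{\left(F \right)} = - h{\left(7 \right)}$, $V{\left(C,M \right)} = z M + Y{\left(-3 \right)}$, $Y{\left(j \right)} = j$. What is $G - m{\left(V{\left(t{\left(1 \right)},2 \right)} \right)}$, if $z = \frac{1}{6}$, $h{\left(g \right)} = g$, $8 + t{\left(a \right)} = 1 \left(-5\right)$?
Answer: $4907$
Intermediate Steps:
$t{\left(a \right)} = -13$ ($t{\left(a \right)} = -8 + 1 \left(-5\right) = -8 - 5 = -13$)
$z = \frac{1}{6} \approx 0.16667$
$V{\left(C,M \right)} = -3 + \frac{M}{6}$ ($V{\left(C,M \right)} = \frac{M}{6} - 3 = -3 + \frac{M}{6}$)
$m{\left(F \right)} = -7$ ($m{\left(F \right)} = \left(-1\right) 7 = -7$)
$G - m{\left(V{\left(t{\left(1 \right)},2 \right)} \right)} = 4900 - -7 = 4900 + 7 = 4907$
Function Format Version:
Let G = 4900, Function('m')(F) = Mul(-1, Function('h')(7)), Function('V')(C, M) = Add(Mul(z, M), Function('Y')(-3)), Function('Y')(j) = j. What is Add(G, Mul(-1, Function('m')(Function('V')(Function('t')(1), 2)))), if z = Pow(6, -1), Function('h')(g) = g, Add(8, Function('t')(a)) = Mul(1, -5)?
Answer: 4907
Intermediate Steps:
Function('t')(a) = -13 (Function('t')(a) = Add(-8, Mul(1, -5)) = Add(-8, -5) = -13)
z = Rational(1, 6) ≈ 0.16667
Function('V')(C, M) = Add(-3, Mul(Rational(1, 6), M)) (Function('V')(C, M) = Add(Mul(Rational(1, 6), M), -3) = Add(-3, Mul(Rational(1, 6), M)))
Function('m')(F) = -7 (Function('m')(F) = Mul(-1, 7) = -7)
Add(G, Mul(-1, Function('m')(Function('V')(Function('t')(1), 2)))) = Add(4900, Mul(-1, -7)) = Add(4900, 7) = 4907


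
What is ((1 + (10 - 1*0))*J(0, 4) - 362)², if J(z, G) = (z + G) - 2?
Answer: 115600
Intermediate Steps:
J(z, G) = -2 + G + z (J(z, G) = (G + z) - 2 = -2 + G + z)
((1 + (10 - 1*0))*J(0, 4) - 362)² = ((1 + (10 - 1*0))*(-2 + 4 + 0) - 362)² = ((1 + (10 + 0))*2 - 362)² = ((1 + 10)*2 - 362)² = (11*2 - 362)² = (22 - 362)² = (-340)² = 115600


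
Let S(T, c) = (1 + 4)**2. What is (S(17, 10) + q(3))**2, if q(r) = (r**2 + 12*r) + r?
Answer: 5329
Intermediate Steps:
S(T, c) = 25 (S(T, c) = 5**2 = 25)
q(r) = r**2 + 13*r
(S(17, 10) + q(3))**2 = (25 + 3*(13 + 3))**2 = (25 + 3*16)**2 = (25 + 48)**2 = 73**2 = 5329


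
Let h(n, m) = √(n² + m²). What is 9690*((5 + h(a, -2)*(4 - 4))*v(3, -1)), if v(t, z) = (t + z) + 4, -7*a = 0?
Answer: 290700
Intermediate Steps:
a = 0 (a = -⅐*0 = 0)
h(n, m) = √(m² + n²)
v(t, z) = 4 + t + z
9690*((5 + h(a, -2)*(4 - 4))*v(3, -1)) = 9690*((5 + √((-2)² + 0²)*(4 - 4))*(4 + 3 - 1)) = 9690*((5 + √(4 + 0)*0)*6) = 9690*((5 + √4*0)*6) = 9690*((5 + 2*0)*6) = 9690*((5 + 0)*6) = 9690*(5*6) = 9690*30 = 290700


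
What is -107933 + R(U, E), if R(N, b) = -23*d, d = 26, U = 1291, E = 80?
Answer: -108531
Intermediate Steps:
R(N, b) = -598 (R(N, b) = -23*26 = -598)
-107933 + R(U, E) = -107933 - 598 = -108531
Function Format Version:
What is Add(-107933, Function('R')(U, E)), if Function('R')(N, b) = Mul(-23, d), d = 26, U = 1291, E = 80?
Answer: -108531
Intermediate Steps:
Function('R')(N, b) = -598 (Function('R')(N, b) = Mul(-23, 26) = -598)
Add(-107933, Function('R')(U, E)) = Add(-107933, -598) = -108531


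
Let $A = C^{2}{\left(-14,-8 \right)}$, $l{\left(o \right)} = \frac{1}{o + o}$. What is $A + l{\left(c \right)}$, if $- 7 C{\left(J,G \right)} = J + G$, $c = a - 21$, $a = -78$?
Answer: $\frac{95783}{9702} \approx 9.8725$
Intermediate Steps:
$c = -99$ ($c = -78 - 21 = -99$)
$C{\left(J,G \right)} = - \frac{G}{7} - \frac{J}{7}$ ($C{\left(J,G \right)} = - \frac{J + G}{7} = - \frac{G + J}{7} = - \frac{G}{7} - \frac{J}{7}$)
$l{\left(o \right)} = \frac{1}{2 o}$
$A = \frac{484}{49}$ ($A = \left(\left(- \frac{1}{7}\right) \left(-8\right) - -2\right)^{2} = \left(\frac{8}{7} + 2\right)^{2} = \left(\frac{22}{7}\right)^{2} = \frac{484}{49} \approx 9.8775$)
$A + l{\left(c \right)} = \frac{484}{49} + \frac{1}{2 \left(-99\right)} = \frac{484}{49} + \frac{1}{2} \left(- \frac{1}{99}\right) = \frac{484}{49} - \frac{1}{198} = \frac{95783}{9702}$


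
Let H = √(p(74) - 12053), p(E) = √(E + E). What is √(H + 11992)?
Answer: √(11992 + I*√(12053 - 2*√37)) ≈ 109.51 + 0.501*I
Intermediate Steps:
p(E) = √2*√E (p(E) = √(2*E) = √2*√E)
H = √(-12053 + 2*√37) (H = √(√2*√74 - 12053) = √(2*√37 - 12053) = √(-12053 + 2*√37) ≈ 109.73*I)
√(H + 11992) = √(√(-12053 + 2*√37) + 11992) = √(11992 + √(-12053 + 2*√37))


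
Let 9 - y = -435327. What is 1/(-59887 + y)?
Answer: 1/375449 ≈ 2.6635e-6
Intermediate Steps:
y = 435336 (y = 9 - 1*(-435327) = 9 + 435327 = 435336)
1/(-59887 + y) = 1/(-59887 + 435336) = 1/375449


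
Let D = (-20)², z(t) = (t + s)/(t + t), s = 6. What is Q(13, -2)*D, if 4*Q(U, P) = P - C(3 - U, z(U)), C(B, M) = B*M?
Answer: 6900/13 ≈ 530.77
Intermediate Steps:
z(t) = (6 + t)/(2*t) (z(t) = (t + 6)/(t + t) = (6 + t)/((2*t)) = (6 + t)*(1/(2*t)) = (6 + t)/(2*t))
Q(U, P) = P/4 - (3 - U)*(6 + U)/(8*U) (Q(U, P) = (P - (3 - U)*(6 + U)/(2*U))/4 = P/4 - (3 - U)*(6 + U)/(8*U))
D = 400
Q(13, -2)*D = ((⅛)*((-3 + 13)*(6 + 13) + 2*(-2)*13)/13)*400 = ((⅛)*(1/13)*(10*19 - 52))*400 = ((⅛)*(1/13)*(190 - 52))*400 = ((⅛)*(1/13)*138)*400 = (69/52)*400 = 6900/13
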